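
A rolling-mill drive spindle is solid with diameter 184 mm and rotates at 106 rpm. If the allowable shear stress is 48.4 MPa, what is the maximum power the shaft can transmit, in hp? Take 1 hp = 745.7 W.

J = πd⁴/32 = π(0.184)⁴/32 = 1.125×10^-4 m⁴.
T_max = τ_allow·J/r = 4.84×10^7 × 1.125×10^-4 / 0.0920 = 59200 N·m.
ω = 2π·106/60 = 11.10 rad/s, so P_max = T_max·ω = 6.571×10^5 W.

881 hp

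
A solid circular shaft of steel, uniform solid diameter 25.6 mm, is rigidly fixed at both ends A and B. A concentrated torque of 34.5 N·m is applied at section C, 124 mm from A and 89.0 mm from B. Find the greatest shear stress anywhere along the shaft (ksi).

With uniform GJ and both ends fixed, compatibility θ_AC = θ_CB gives T_A·a = T_B·b, together with T_A + T_B = T₀.
T_A = T₀·b/(a+b) = 34.50·89.0/213.0 = 14.42 N·m; T_B = 20.08 N·m.
τ in each portion: τ_AC = 4.38×10^6 Pa, τ_CB = 6.10×10^6 Pa; maximum is in CB.
τ_max = T_CB·r/J = 20.08·0.0128/4.22×10^-8 = 6.097×10^6 Pa.

0.884 ksi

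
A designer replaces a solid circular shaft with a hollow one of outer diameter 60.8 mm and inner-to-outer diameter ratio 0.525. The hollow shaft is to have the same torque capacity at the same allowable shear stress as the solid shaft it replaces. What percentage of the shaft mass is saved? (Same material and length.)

23.6 %

Equal τ_max and T ⇒ the solid shaft needs d_s³ = d_o³(1−k⁴), so d_s = 60.8·(1−0.525⁴)^(1/3) = 59.22 mm.
Area ratio A_h/A_s = d_o²(1−k²)/d_s² = (1−k²)/(1−k⁴)^(2/3) = 0.7636.
Mass saving = 1 − 0.7636 = 23.6 %.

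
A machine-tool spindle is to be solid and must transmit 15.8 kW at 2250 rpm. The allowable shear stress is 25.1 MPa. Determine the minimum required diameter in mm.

ω = 2π·2250/60 = 235.6 rad/s, so T = P/ω = 15.8×10³ / 235.6 = 67.06 N·m.
For a solid shaft τ_max = 16T/(πd³), so d = (16T/(π τ_allow))^(1/3) = (16·67.06/(π·2.51×10^7))^(1/3) = 0.02387 m.

23.9 mm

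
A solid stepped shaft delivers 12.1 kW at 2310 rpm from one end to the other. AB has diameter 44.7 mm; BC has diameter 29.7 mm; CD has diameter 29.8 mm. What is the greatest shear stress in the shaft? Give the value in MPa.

ω = 2π·2310/60 = 241.9 rad/s, so T = P/ω = 12.1×10³ / 241.9 = 50.02 N·m.
Under the same torque, τ_max = 16T/(πd³) is largest where d is smallest — segment BC (d = 29.7 mm).
τ_max = 16·50.02/(π·(0.0297)³) = 9.724×10^6 Pa.

9.72 MPa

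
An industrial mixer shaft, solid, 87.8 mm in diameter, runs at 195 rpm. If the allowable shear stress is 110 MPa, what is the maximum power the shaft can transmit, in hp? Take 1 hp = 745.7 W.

J = πd⁴/32 = π(0.0878)⁴/32 = 5.834×10^-6 m⁴.
T_max = τ_allow·J/r = 1.10×10^8 × 5.834×10^-6 / 0.0439 = 14620 N·m.
ω = 2π·195/60 = 20.42 rad/s, so P_max = T_max·ω = 2.985×10^5 W.

400 hp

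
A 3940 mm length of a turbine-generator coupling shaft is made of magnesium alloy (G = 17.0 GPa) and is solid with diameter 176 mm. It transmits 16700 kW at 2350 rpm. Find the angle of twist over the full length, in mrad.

ω = 2π·2350/60 = 246.1 rad/s, so T = P/ω = 16700×10³ / 246.1 = 67860 N·m.
J = πd⁴/32 = π(0.176)⁴/32 = 9.420×10^-5 m⁴.
θ = T·L/(G·J) = 67860 × 3.94 / (17.0×10⁹ × 9.420×10^-5) = 0.1670 rad.

167 mrad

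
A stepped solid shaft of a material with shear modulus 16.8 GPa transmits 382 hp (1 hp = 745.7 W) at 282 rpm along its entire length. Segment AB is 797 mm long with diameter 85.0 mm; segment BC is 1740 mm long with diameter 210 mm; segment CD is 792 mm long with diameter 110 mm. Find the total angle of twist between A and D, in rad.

ω = 2π·282/60 = 29.53 rad/s, so T = P/ω = 382×745.7 / 29.53 = 9646 N·m.
J_AB = π(0.0850)⁴/32 = 5.12×10^-6 m⁴; J_BC = π(0.210)⁴/32 = 1.91×10^-4 m⁴; J_CD = π(0.110)⁴/32 = 1.44×10^-5 m⁴.
θ = (T/G)·Σ L_i/J_i = (9646/16.8×10⁹)·(0.797/5.12×10^-6 + 1.74/1.91×10^-4 + 0.792/1.44×10^-5) = 0.1262 rad.

0.126 rad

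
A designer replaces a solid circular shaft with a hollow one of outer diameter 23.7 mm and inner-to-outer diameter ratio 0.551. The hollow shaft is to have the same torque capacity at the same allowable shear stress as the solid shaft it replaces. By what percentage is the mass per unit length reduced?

25.7 %

Equal τ_max and T ⇒ the solid shaft needs d_s³ = d_o³(1−k⁴), so d_s = 23.7·(1−0.551⁴)^(1/3) = 22.95 mm.
Area ratio A_h/A_s = d_o²(1−k²)/d_s² = (1−k²)/(1−k⁴)^(2/3) = 0.7428.
Mass saving = 1 − 0.7428 = 25.7 %.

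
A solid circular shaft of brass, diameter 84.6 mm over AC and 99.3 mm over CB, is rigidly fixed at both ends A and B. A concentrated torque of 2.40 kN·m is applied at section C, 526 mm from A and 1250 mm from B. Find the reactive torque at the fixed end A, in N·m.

Compatibility: T_A·a/J_AC = T_B·b/J_CB with T_A + T_B = T₀.
J_AC = 5.03×10^-6 m⁴, J_CB = 9.55×10^-6 m⁴, so T_A = T₀·(J_AC/a)/((J_AC/a)+(J_CB/b)) = 1334 N·m, T_B = 1066 N·m.

1330 N·m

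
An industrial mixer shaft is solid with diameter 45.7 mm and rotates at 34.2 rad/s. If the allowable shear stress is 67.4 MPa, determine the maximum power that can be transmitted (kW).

43.2 kW

J = πd⁴/32 = π(0.0457)⁴/32 = 4.282×10^-7 m⁴.
T_max = τ_allow·J/r = 6.74×10^7 × 4.282×10^-7 / 0.0229 = 1263 N·m.
ω = 34.2 rad/s, so P_max = T_max·ω = 4.320×10^4 W.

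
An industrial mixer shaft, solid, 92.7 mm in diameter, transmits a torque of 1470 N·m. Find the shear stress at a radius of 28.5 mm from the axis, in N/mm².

J = πd⁴/32 = π(0.0927)⁴/32 = 7.250×10^-6 m⁴.
Shear stress varies linearly with radius: τ = T·r/J = 1470 × 0.0285 / 7.250×10^-6 = 5.779×10^6 Pa.

5.78 N/mm²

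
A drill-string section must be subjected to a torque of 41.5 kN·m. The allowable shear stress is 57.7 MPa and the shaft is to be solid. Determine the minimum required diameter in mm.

For a solid shaft τ_max = 16T/(πd³), so d = (16T/(π τ_allow))^(1/3) = (16·41500/(π·5.77×10^7))^(1/3) = 0.1542 m.

154 mm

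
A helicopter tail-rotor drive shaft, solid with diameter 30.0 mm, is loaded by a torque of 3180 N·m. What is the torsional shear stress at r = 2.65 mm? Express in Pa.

1.06e8 Pa

J = πd⁴/32 = π(0.0300)⁴/32 = 7.952×10^-8 m⁴.
Shear stress varies linearly with radius: τ = T·r/J = 3180 × 0.00265 / 7.952×10^-8 = 1.060×10^8 Pa.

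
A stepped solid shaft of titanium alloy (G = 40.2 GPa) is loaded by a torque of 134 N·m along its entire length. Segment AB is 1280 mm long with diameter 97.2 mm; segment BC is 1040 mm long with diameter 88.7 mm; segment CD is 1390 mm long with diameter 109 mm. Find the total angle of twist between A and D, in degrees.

0.0797°

J_AB = π(0.0972)⁴/32 = 8.76×10^-6 m⁴; J_BC = π(0.0887)⁴/32 = 6.08×10^-6 m⁴; J_CD = π(0.109)⁴/32 = 1.39×10^-5 m⁴.
θ = (T/G)·Σ L_i/J_i = (134.0/40.2×10⁹)·(1.28/8.76×10^-6 + 1.04/6.08×10^-6 + 1.39/1.39×10^-5) = 1.392×10^-3 rad.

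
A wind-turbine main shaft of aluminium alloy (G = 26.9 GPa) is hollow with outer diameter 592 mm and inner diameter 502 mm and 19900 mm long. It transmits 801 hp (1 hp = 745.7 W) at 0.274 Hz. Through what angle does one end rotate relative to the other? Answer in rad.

ω = 2π·0.274 = 1.722 rad/s, so T = P/ω = 801×745.7 / 1.722 = 346900 N·m.
J = π(d_o⁴ − d_i⁴)/32 = π(0.592⁴ − 0.502⁴)/32 = 5.824×10^-3 m⁴.
θ = T·L/(G·J) = 346900 × 19.9 / (26.9×10⁹ × 5.824×10^-3) = 0.04407 rad.

0.0441 rad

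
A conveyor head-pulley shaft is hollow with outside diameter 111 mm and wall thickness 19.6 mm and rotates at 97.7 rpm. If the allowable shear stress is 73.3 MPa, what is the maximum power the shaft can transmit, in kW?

166 kW

J = π(d_o⁴ − d_i⁴)/32 = π(0.111⁴ − 0.0718⁴)/32 = 1.229×10^-5 m⁴.
T_max = τ_allow·J/r = 7.33×10^7 × 1.229×10^-5 / 0.0555 = 16240 N·m.
ω = 2π·97.7/60 = 10.23 rad/s, so P_max = T_max·ω = 1.661×10^5 W.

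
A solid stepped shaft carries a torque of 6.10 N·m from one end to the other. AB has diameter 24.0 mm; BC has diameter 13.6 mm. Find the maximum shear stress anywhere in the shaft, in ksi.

Under the same torque, τ_max = 16T/(πd³) is largest where d is smallest — segment BC (d = 13.6 mm).
τ_max = 16·6.100/(π·(0.0136)³) = 1.235×10^7 Pa.

1.79 ksi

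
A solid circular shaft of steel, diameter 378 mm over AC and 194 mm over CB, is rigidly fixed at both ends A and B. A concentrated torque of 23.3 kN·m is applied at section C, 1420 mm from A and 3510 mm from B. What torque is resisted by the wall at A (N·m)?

Compatibility: T_A·a/J_AC = T_B·b/J_CB with T_A + T_B = T₀.
J_AC = 2.00×10^-3 m⁴, J_CB = 1.39×10^-4 m⁴, so T_A = T₀·(J_AC/a)/((J_AC/a)+(J_CB/b)) = 22660 N·m, T_B = 636.1 N·m.

22700 N·m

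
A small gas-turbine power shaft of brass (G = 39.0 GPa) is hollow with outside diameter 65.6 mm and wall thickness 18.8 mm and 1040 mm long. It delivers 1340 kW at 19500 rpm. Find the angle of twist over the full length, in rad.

0.00996 rad

ω = 2π·19500/60 = 2042 rad/s, so T = P/ω = 1340×10³ / 2042 = 656.2 N·m.
J = π(d_o⁴ − d_i⁴)/32 = π(0.0656⁴ − 0.0280⁴)/32 = 1.758×10^-6 m⁴.
θ = T·L/(G·J) = 656.2 × 1.04 / (39.0×10⁹ × 1.758×10^-6) = 9.955×10^-3 rad.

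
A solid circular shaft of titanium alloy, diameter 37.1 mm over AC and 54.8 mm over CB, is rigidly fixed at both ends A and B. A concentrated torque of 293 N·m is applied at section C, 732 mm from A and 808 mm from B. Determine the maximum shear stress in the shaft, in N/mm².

Compatibility: T_A·a/J_AC = T_B·b/J_CB with T_A + T_B = T₀.
J_AC = 1.86×10^-7 m⁴, J_CB = 8.85×10^-7 m⁴, so T_A = T₀·(J_AC/a)/((J_AC/a)+(J_CB/b)) = 55.15 N·m, T_B = 237.8 N·m.
τ in each portion: τ_AC = 5.50×10^6 Pa, τ_CB = 7.36×10^6 Pa; maximum is in CB.
τ_max = T_CB·r/J = 237.8·0.0274/8.85×10^-7 = 7.361×10^6 Pa.

7.36 N/mm²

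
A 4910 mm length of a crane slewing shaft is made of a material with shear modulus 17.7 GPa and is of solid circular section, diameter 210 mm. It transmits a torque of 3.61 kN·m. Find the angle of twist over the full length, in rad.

J = πd⁴/32 = π(0.210)⁴/32 = 1.909×10^-4 m⁴.
θ = T·L/(G·J) = 3610 × 4.91 / (17.7×10⁹ × 1.909×10^-4) = 5.245×10^-3 rad.

0.00524 rad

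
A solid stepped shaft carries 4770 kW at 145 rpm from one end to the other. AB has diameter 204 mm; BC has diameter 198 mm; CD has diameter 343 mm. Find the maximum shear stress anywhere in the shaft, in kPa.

206000 kPa

ω = 2π·145/60 = 15.18 rad/s, so T = P/ω = 4770×10³ / 15.18 = 314100 N·m.
Under the same torque, τ_max = 16T/(πd³) is largest where d is smallest — segment BC (d = 198 mm).
τ_max = 16·314100/(π·(0.198)³) = 2.061×10^8 Pa.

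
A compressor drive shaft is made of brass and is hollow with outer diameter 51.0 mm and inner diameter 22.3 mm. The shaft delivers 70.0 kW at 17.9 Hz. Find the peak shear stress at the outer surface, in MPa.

24.8 MPa

ω = 2π·17.9 = 112.5 rad/s, so T = P/ω = 70.0×10³ / 112.5 = 622.4 N·m.
J = π(d_o⁴ − d_i⁴)/32 = π(0.0510⁴ − 0.0223⁴)/32 = 6.399×10^-7 m⁴.
τ_max = T·r/J = 622.4 × 0.0255 / 6.399×10^-7 = 2.480×10^7 Pa.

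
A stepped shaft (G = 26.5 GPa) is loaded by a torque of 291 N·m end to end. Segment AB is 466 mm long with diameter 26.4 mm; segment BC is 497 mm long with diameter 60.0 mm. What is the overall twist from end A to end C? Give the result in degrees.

J_AB = π(0.0264)⁴/32 = 4.77×10^-8 m⁴; J_BC = π(0.0600)⁴/32 = 1.27×10^-6 m⁴.
θ = (T/G)·Σ L_i/J_i = (291.0/26.5×10⁹)·(0.466/4.77×10^-8 + 0.497/1.27×10^-6) = 0.1116 rad.

6.39°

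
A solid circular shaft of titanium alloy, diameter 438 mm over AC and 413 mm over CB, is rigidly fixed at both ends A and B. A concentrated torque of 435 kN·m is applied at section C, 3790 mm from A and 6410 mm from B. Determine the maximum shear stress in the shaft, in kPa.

18000 kPa

Compatibility: T_A·a/J_AC = T_B·b/J_CB with T_A + T_B = T₀.
J_AC = 3.61×10^-3 m⁴, J_CB = 2.86×10^-3 m⁴, so T_A = T₀·(J_AC/a)/((J_AC/a)+(J_CB/b)) = 296400 N·m, T_B = 138600 N·m.
τ in each portion: τ_AC = 1.80×10^7 Pa, τ_CB = 1.00×10^7 Pa; maximum is in AC.
τ_max = T_AC·r/J = 296400·0.219/3.61×10^-3 = 1.797×10^7 Pa.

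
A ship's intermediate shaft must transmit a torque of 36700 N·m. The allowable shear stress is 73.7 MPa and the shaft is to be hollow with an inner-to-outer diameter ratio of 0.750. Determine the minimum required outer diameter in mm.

For a hollow shaft with d_i/d_o = 0.750: τ_max = 16T/(π d_o³ (1−k⁴)), so d_o = [16T/(π τ_allow (1−k⁴))]^(1/3) = [16·36700/(π·7.37×10^7·0.6836)]^(1/3) = 0.1548 m.

155 mm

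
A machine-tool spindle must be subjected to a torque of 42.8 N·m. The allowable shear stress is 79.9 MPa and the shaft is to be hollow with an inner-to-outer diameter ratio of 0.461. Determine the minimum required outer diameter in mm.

For a hollow shaft with d_i/d_o = 0.461: τ_max = 16T/(π d_o³ (1−k⁴)), so d_o = [16T/(π τ_allow (1−k⁴))]^(1/3) = [16·42.80/(π·7.99×10^7·0.9548)]^(1/3) = 0.01419 m.

14.2 mm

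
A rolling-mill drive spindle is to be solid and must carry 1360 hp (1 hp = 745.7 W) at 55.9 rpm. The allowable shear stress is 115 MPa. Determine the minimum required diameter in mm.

197 mm

ω = 2π·55.9/60 = 5.854 rad/s, so T = P/ω = 1360×745.7 / 5.854 = 173200 N·m.
For a solid shaft τ_max = 16T/(πd³), so d = (16T/(π τ_allow))^(1/3) = (16·173200/(π·1.15×10^8))^(1/3) = 0.1972 m.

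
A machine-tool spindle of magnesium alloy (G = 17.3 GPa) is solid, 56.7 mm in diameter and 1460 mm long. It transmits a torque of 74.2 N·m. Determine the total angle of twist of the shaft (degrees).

0.354°

J = πd⁴/32 = π(0.0567)⁴/32 = 1.015×10^-6 m⁴.
θ = T·L/(G·J) = 74.20 × 1.46 / (17.3×10⁹ × 1.015×10^-6) = 6.171×10^-3 rad.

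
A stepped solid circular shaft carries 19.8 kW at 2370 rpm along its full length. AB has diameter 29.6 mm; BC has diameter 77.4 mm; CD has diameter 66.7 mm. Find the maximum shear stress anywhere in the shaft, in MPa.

15.7 MPa

ω = 2π·2370/60 = 248.2 rad/s, so T = P/ω = 19.8×10³ / 248.2 = 79.78 N·m.
Under the same torque, τ_max = 16T/(πd³) is largest where d is smallest — segment AB (d = 29.6 mm).
τ_max = 16·79.78/(π·(0.0296)³) = 1.567×10^7 Pa.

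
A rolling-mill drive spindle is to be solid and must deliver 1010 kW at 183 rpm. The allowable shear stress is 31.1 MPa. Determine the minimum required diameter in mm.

205 mm

ω = 2π·183/60 = 19.16 rad/s, so T = P/ω = 1010×10³ / 19.16 = 52700 N·m.
For a solid shaft τ_max = 16T/(πd³), so d = (16T/(π τ_allow))^(1/3) = (16·52700/(π·3.11×10^7))^(1/3) = 0.2051 m.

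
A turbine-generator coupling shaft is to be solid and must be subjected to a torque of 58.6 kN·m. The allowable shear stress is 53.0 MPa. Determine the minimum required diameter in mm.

For a solid shaft τ_max = 16T/(πd³), so d = (16T/(π τ_allow))^(1/3) = (16·58600/(π·5.30×10^7))^(1/3) = 0.1779 m.

178 mm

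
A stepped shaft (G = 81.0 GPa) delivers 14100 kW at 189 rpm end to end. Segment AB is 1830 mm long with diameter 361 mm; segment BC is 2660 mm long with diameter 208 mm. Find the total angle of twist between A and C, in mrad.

ω = 2π·189/60 = 19.79 rad/s, so T = P/ω = 14100×10³ / 19.79 = 712400 N·m.
J_AB = π(0.361)⁴/32 = 1.67×10^-3 m⁴; J_BC = π(0.208)⁴/32 = 1.84×10^-4 m⁴.
θ = (T/G)·Σ L_i/J_i = (712400/81.0×10⁹)·(1.83/1.67×10^-3 + 2.66/1.84×10^-4) = 0.1370 rad.

137 mrad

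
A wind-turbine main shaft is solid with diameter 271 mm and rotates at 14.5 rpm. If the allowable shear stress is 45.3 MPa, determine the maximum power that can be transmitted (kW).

269 kW

J = πd⁴/32 = π(0.271)⁴/32 = 5.295×10^-4 m⁴.
T_max = τ_allow·J/r = 4.53×10^7 × 5.295×10^-4 / 0.136 = 177000 N·m.
ω = 2π·14.5/60 = 1.518 rad/s, so P_max = T_max·ω = 2.688×10^5 W.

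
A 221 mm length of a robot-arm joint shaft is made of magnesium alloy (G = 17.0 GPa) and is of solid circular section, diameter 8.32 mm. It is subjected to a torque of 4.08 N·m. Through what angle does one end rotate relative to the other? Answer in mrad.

113 mrad

J = πd⁴/32 = π(0.00832)⁴/32 = 4.704×10^-10 m⁴.
θ = T·L/(G·J) = 4.080 × 0.221 / (17.0×10⁹ × 4.704×10^-10) = 0.1127 rad.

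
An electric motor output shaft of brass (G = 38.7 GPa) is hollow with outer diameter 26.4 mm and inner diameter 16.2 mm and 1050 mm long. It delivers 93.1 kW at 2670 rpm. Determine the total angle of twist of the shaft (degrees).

12.6°

ω = 2π·2670/60 = 279.6 rad/s, so T = P/ω = 93.1×10³ / 279.6 = 333.0 N·m.
J = π(d_o⁴ − d_i⁴)/32 = π(0.0264⁴ − 0.0162⁴)/32 = 4.093×10^-8 m⁴.
θ = T·L/(G·J) = 333.0 × 1.05 / (38.7×10⁹ × 4.093×10^-8) = 0.2207 rad.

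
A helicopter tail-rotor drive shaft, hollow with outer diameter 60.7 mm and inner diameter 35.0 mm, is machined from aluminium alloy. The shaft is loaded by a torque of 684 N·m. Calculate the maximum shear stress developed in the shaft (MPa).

J = π(d_o⁴ − d_i⁴)/32 = π(0.0607⁴ − 0.0350⁴)/32 = 1.185×10^-6 m⁴.
τ_max = T·r/J = 684.0 × 0.0304 / 1.185×10^-6 = 1.751×10^7 Pa.

17.5 MPa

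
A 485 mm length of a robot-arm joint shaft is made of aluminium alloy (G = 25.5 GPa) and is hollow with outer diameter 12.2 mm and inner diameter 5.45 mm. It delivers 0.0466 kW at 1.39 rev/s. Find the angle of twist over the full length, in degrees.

ω = 2π·1.39 = 8.734 rad/s, so T = P/ω = 0.0466×10³ / 8.734 = 5.336 N·m.
J = π(d_o⁴ − d_i⁴)/32 = π(0.0122⁴ − 0.00545⁴)/32 = 2.088×10^-9 m⁴.
θ = T·L/(G·J) = 5.336 × 0.485 / (25.5×10⁹ × 2.088×10^-9) = 0.04860 rad.

2.78°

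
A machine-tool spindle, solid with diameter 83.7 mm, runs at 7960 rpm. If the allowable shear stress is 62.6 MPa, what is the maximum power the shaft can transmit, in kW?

J = πd⁴/32 = π(0.0837)⁴/32 = 4.818×10^-6 m⁴.
T_max = τ_allow·J/r = 6.26×10^7 × 4.818×10^-6 / 0.0418 = 7207 N·m.
ω = 2π·7960/60 = 833.6 rad/s, so P_max = T_max·ω = 6.008×10^6 W.

6010 kW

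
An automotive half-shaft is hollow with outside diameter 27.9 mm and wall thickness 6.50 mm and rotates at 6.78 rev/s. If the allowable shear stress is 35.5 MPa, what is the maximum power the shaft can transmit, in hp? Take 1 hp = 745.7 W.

7.94 hp

J = π(d_o⁴ − d_i⁴)/32 = π(0.0279⁴ − 0.0149⁴)/32 = 5.465×10^-8 m⁴.
T_max = τ_allow·J/r = 3.55×10^7 × 5.465×10^-8 / 0.0139 = 139.1 N·m.
ω = 2π·6.78 = 42.60 rad/s, so P_max = T_max·ω = 5924 W.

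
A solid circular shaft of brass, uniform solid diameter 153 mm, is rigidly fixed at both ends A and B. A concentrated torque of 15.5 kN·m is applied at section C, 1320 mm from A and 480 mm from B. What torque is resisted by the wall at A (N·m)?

4130 N·m

With uniform GJ and both ends fixed, compatibility θ_AC = θ_CB gives T_A·a = T_B·b, together with T_A + T_B = T₀.
T_A = T₀·b/(a+b) = 15500·480/1800 = 4133 N·m; T_B = 11370 N·m.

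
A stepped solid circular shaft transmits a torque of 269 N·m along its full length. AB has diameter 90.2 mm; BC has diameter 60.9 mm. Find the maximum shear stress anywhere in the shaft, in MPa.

6.07 MPa

Under the same torque, τ_max = 16T/(πd³) is largest where d is smallest — segment BC (d = 60.9 mm).
τ_max = 16·269.0/(π·(0.0609)³) = 6.066×10^6 Pa.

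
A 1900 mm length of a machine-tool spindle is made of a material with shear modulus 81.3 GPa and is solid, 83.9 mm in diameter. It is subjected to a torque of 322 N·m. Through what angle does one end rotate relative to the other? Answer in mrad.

J = πd⁴/32 = π(0.0839)⁴/32 = 4.865×10^-6 m⁴.
θ = T·L/(G·J) = 322.0 × 1.90 / (81.3×10⁹ × 4.865×10^-6) = 1.547×10^-3 rad.

1.55 mrad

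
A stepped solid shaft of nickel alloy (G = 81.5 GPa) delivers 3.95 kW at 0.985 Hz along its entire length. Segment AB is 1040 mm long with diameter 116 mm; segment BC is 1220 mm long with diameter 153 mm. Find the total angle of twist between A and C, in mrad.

ω = 2π·0.985 = 6.189 rad/s, so T = P/ω = 3.95×10³ / 6.189 = 638.2 N·m.
J_AB = π(0.116)⁴/32 = 1.78×10^-5 m⁴; J_BC = π(0.153)⁴/32 = 5.38×10^-5 m⁴.
θ = (T/G)·Σ L_i/J_i = (638.2/81.5×10⁹)·(1.04/1.78×10^-5 + 1.22/5.38×10^-5) = 6.358×10^-4 rad.

0.636 mrad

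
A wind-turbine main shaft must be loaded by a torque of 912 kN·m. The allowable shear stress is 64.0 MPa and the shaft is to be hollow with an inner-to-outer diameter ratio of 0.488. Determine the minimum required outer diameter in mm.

425 mm

For a hollow shaft with d_i/d_o = 0.488: τ_max = 16T/(π d_o³ (1−k⁴)), so d_o = [16T/(π τ_allow (1−k⁴))]^(1/3) = [16·912000/(π·6.40×10^7·0.9433)]^(1/3) = 0.4253 m.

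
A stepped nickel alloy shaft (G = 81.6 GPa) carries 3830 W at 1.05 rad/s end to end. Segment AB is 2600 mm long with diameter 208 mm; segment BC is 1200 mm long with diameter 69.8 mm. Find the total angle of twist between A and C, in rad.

ω = 1.05 rad/s, so T = P/ω = 3830 / 1.050 = 3648 N·m.
J_AB = π(0.208)⁴/32 = 1.84×10^-4 m⁴; J_BC = π(0.0698)⁴/32 = 2.33×10^-6 m⁴.
θ = (T/G)·Σ L_i/J_i = (3648/81.6×10⁹)·(2.60/1.84×10^-4 + 1.20/2.33×10^-6) = 0.02365 rad.

0.0237 rad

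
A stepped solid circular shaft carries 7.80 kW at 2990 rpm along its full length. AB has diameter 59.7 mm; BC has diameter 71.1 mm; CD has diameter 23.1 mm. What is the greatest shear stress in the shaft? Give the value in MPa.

ω = 2π·2990/60 = 313.1 rad/s, so T = P/ω = 7.80×10³ / 313.1 = 24.91 N·m.
Under the same torque, τ_max = 16T/(πd³) is largest where d is smallest — segment CD (d = 23.1 mm).
τ_max = 16·24.91/(π·(0.0231)³) = 1.029×10^7 Pa.

10.3 MPa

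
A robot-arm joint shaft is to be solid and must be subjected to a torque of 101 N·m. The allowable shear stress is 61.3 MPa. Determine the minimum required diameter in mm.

20.3 mm

For a solid shaft τ_max = 16T/(πd³), so d = (16T/(π τ_allow))^(1/3) = (16·101.0/(π·6.13×10^7))^(1/3) = 0.02032 m.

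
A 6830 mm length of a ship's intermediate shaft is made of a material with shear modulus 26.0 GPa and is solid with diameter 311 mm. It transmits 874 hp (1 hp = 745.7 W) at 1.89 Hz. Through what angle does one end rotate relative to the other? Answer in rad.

0.0157 rad

ω = 2π·1.89 = 11.88 rad/s, so T = P/ω = 874×745.7 / 11.88 = 54880 N·m.
J = πd⁴/32 = π(0.311)⁴/32 = 9.184×10^-4 m⁴.
θ = T·L/(G·J) = 54880 × 6.83 / (26.0×10⁹ × 9.184×10^-4) = 0.01570 rad.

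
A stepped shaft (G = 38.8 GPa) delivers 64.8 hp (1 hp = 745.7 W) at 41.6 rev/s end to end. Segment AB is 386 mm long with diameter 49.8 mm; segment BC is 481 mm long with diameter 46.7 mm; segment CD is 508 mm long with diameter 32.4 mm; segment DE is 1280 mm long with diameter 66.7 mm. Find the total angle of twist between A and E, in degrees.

1.92°

ω = 2π·41.6 = 261.4 rad/s, so T = P/ω = 64.8×745.7 / 261.4 = 184.9 N·m.
J_AB = π(0.0498)⁴/32 = 6.04×10^-7 m⁴; J_BC = π(0.0467)⁴/32 = 4.67×10^-7 m⁴; J_CD = π(0.0324)⁴/32 = 1.08×10^-7 m⁴; J_DE = π(0.0667)⁴/32 = 1.94×10^-6 m⁴.
θ = (T/G)·Σ L_i/J_i = (184.9/38.8×10⁹)·(0.386/6.04×10^-7 + 0.481/4.67×10^-7 + 0.508/1.08×10^-7 + 1.28/1.94×10^-6) = 0.03347 rad.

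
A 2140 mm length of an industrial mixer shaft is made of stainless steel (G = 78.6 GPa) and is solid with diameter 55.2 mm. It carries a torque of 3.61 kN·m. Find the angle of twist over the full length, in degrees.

J = πd⁴/32 = π(0.0552)⁴/32 = 9.115×10^-7 m⁴.
θ = T·L/(G·J) = 3610 × 2.14 / (78.6×10⁹ × 9.115×10^-7) = 0.1078 rad.

6.18°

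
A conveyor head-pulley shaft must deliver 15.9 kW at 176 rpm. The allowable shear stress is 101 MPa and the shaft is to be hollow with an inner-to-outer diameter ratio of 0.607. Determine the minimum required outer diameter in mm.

36.9 mm

ω = 2π·176/60 = 18.43 rad/s, so T = P/ω = 15.9×10³ / 18.43 = 862.7 N·m.
For a hollow shaft with d_i/d_o = 0.607: τ_max = 16T/(π d_o³ (1−k⁴)), so d_o = [16T/(π τ_allow (1−k⁴))]^(1/3) = [16·862.7/(π·1.01×10^8·0.8642)]^(1/3) = 0.03692 m.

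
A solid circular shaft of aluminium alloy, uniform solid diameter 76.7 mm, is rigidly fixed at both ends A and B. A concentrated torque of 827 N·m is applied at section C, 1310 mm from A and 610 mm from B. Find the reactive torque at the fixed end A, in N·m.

With uniform GJ and both ends fixed, compatibility θ_AC = θ_CB gives T_A·a = T_B·b, together with T_A + T_B = T₀.
T_A = T₀·b/(a+b) = 827.0·610/1920 = 262.7 N·m; T_B = 564.3 N·m.

263 N·m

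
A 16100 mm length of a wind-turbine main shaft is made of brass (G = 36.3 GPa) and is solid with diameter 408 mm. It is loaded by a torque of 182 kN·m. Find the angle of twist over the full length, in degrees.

J = πd⁴/32 = π(0.408)⁴/32 = 2.720×10^-3 m⁴.
θ = T·L/(G·J) = 182000 × 16.1 / (36.3×10⁹ × 2.720×10^-3) = 0.02967 rad.

1.70°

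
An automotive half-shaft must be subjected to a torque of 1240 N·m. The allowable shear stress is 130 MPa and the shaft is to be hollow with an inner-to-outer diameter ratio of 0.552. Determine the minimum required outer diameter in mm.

For a hollow shaft with d_i/d_o = 0.552: τ_max = 16T/(π d_o³ (1−k⁴)), so d_o = [16T/(π τ_allow (1−k⁴))]^(1/3) = [16·1240/(π·1.30×10^8·0.9072)]^(1/3) = 0.03769 m.

37.7 mm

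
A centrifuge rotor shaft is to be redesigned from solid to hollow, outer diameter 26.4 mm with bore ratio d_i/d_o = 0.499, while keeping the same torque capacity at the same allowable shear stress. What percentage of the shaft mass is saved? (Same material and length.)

21.6 %

Equal τ_max and T ⇒ the solid shaft needs d_s³ = d_o³(1−k⁴), so d_s = 26.4·(1−0.499⁴)^(1/3) = 25.84 mm.
Area ratio A_h/A_s = d_o²(1−k²)/d_s² = (1−k²)/(1−k⁴)^(2/3) = 0.7837.
Mass saving = 1 − 0.7837 = 21.6 %.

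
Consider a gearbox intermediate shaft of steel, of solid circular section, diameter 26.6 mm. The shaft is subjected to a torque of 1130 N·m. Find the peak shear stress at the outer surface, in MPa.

J = πd⁴/32 = π(0.0266)⁴/32 = 4.915×10^-8 m⁴.
τ_max = T·r/J = 1130 × 0.0133 / 4.915×10^-8 = 3.058×10^8 Pa.

306 MPa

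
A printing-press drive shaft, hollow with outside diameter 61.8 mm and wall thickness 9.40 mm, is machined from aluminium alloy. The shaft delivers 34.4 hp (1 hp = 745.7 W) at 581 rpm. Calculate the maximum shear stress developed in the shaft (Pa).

ω = 2π·581/60 = 60.84 rad/s, so T = P/ω = 34.4×745.7 / 60.84 = 421.6 N·m.
J = π(d_o⁴ − d_i⁴)/32 = π(0.0618⁴ − 0.0430⁴)/32 = 1.096×10^-6 m⁴.
τ_max = T·r/J = 421.6 × 0.0309 / 1.096×10^-6 = 1.188×10^7 Pa.

1.19e7 Pa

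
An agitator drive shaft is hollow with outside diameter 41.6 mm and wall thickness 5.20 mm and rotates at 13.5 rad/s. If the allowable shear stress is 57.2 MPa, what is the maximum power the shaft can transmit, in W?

J = π(d_o⁴ − d_i⁴)/32 = π(0.0416⁴ − 0.0312⁴)/32 = 2.010×10^-7 m⁴.
T_max = τ_allow·J/r = 5.72×10^7 × 2.010×10^-7 / 0.0208 = 552.7 N·m.
ω = 13.5 rad/s, so P_max = T_max·ω = 7462 W.

7460 W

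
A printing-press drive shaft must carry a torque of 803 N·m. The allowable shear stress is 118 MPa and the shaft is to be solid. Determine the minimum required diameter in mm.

32.6 mm

For a solid shaft τ_max = 16T/(πd³), so d = (16T/(π τ_allow))^(1/3) = (16·803.0/(π·1.18×10^8))^(1/3) = 0.03260 m.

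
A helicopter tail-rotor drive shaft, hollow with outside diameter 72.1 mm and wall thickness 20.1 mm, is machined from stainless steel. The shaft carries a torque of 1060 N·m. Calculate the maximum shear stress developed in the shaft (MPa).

J = π(d_o⁴ − d_i⁴)/32 = π(0.0721⁴ − 0.0319⁴)/32 = 2.551×10^-6 m⁴.
τ_max = T·r/J = 1060 × 0.0360 / 2.551×10^-6 = 1.498×10^7 Pa.

15.0 MPa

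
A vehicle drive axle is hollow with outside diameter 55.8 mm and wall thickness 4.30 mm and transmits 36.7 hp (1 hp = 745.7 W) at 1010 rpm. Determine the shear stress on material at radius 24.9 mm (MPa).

ω = 2π·1010/60 = 105.8 rad/s, so T = P/ω = 36.7×745.7 / 105.8 = 258.7 N·m.
J = π(d_o⁴ − d_i⁴)/32 = π(0.0558⁴ − 0.0472⁴)/32 = 4.645×10^-7 m⁴.
Shear stress varies linearly with radius: τ = T·r/J = 258.7 × 0.0249 / 4.645×10^-7 = 1.387×10^7 Pa.

13.9 MPa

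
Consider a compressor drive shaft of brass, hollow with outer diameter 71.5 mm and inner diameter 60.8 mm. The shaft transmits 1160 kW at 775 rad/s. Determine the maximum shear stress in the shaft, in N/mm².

ω = 775 rad/s, so T = P/ω = 1160×10³ / 775.0 = 1497 N·m.
J = π(d_o⁴ − d_i⁴)/32 = π(0.0715⁴ − 0.0608⁴)/32 = 1.224×10^-6 m⁴.
τ_max = T·r/J = 1497 × 0.0357 / 1.224×10^-6 = 4.371×10^7 Pa.

43.7 N/mm²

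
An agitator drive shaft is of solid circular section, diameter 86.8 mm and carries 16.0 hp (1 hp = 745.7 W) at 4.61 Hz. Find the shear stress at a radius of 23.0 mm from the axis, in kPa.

1700 kPa

ω = 2π·4.61 = 28.97 rad/s, so T = P/ω = 16.0×745.7 / 28.97 = 411.9 N·m.
J = πd⁴/32 = π(0.0868)⁴/32 = 5.573×10^-6 m⁴.
Shear stress varies linearly with radius: τ = T·r/J = 411.9 × 0.0230 / 5.573×10^-6 = 1.700×10^6 Pa.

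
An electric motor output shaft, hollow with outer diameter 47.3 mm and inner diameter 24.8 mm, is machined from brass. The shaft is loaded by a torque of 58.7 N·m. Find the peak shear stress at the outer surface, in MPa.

J = π(d_o⁴ − d_i⁴)/32 = π(0.0473⁴ − 0.0248⁴)/32 = 4.543×10^-7 m⁴.
τ_max = T·r/J = 58.70 × 0.0236 / 4.543×10^-7 = 3.056×10^6 Pa.

3.06 MPa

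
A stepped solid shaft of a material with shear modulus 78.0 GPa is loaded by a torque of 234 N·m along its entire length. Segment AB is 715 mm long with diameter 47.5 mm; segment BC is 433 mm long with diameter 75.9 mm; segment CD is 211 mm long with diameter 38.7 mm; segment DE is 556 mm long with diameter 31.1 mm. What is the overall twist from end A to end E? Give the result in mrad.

J_AB = π(0.0475)⁴/32 = 5.00×10^-7 m⁴; J_BC = π(0.0759)⁴/32 = 3.26×10^-6 m⁴; J_CD = π(0.0387)⁴/32 = 2.20×10^-7 m⁴; J_DE = π(0.0311)⁴/32 = 9.18×10^-8 m⁴.
θ = (T/G)·Σ L_i/J_i = (234.0/78.0×10⁹)·(0.715/5.00×10^-7 + 0.433/3.26×10^-6 + 0.211/2.20×10^-7 + 0.556/9.18×10^-8) = 0.02573 rad.

25.7 mrad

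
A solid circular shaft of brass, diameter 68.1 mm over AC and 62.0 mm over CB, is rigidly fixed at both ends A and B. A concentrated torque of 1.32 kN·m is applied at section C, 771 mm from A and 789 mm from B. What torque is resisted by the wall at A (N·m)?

790 N·m

Compatibility: T_A·a/J_AC = T_B·b/J_CB with T_A + T_B = T₀.
J_AC = 2.11×10^-6 m⁴, J_CB = 1.45×10^-6 m⁴, so T_A = T₀·(J_AC/a)/((J_AC/a)+(J_CB/b)) = 789.8 N·m, T_B = 530.2 N·m.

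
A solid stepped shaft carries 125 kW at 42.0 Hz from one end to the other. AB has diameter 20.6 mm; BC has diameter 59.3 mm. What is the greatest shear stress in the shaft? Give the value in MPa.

276 MPa

ω = 2π·42.0 = 263.9 rad/s, so T = P/ω = 125×10³ / 263.9 = 473.7 N·m.
Under the same torque, τ_max = 16T/(πd³) is largest where d is smallest — segment AB (d = 20.6 mm).
τ_max = 16·473.7/(π·(0.0206)³) = 2.760×10^8 Pa.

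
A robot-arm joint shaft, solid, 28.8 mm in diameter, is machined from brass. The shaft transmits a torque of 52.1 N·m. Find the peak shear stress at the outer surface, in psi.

1610 psi

J = πd⁴/32 = π(0.0288)⁴/32 = 6.754×10^-8 m⁴.
τ_max = T·r/J = 52.10 × 0.0144 / 6.754×10^-8 = 1.111×10^7 Pa.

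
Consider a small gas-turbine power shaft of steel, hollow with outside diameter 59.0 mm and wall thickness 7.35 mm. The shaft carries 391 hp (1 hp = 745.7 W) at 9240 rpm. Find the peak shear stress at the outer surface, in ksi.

ω = 2π·9240/60 = 967.6 rad/s, so T = P/ω = 391×745.7 / 967.6 = 301.3 N·m.
J = π(d_o⁴ − d_i⁴)/32 = π(0.0590⁴ − 0.0443⁴)/32 = 8.115×10^-7 m⁴.
τ_max = T·r/J = 301.3 × 0.0295 / 8.115×10^-7 = 1.095×10^7 Pa.

1.59 ksi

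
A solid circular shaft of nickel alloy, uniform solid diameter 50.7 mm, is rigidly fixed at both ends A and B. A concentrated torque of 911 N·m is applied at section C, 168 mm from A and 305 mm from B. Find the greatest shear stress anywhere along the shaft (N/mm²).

23.0 N/mm²

With uniform GJ and both ends fixed, compatibility θ_AC = θ_CB gives T_A·a = T_B·b, together with T_A + T_B = T₀.
T_A = T₀·b/(a+b) = 911.0·305/473.0 = 587.4 N·m; T_B = 323.6 N·m.
τ in each portion: τ_AC = 2.30×10^7 Pa, τ_CB = 1.26×10^7 Pa; maximum is in AC.
τ_max = T_AC·r/J = 587.4·0.0254/6.49×10^-7 = 2.296×10^7 Pa.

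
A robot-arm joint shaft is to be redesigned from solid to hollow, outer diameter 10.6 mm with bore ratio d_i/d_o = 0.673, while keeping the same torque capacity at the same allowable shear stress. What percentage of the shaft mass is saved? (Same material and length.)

36.2 %

Equal τ_max and T ⇒ the solid shaft needs d_s³ = d_o³(1−k⁴), so d_s = 10.6·(1−0.673⁴)^(1/3) = 9.819 mm.
Area ratio A_h/A_s = d_o²(1−k²)/d_s² = (1−k²)/(1−k⁴)^(2/3) = 0.6376.
Mass saving = 1 − 0.6376 = 36.2 %.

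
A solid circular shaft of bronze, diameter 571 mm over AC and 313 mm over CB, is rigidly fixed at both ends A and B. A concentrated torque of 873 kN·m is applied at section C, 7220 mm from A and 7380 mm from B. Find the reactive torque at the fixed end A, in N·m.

802000 N·m

Compatibility: T_A·a/J_AC = T_B·b/J_CB with T_A + T_B = T₀.
J_AC = 0.0104 m⁴, J_CB = 9.42×10^-4 m⁴, so T_A = T₀·(J_AC/a)/((J_AC/a)+(J_CB/b)) = 802100 N·m, T_B = 70850 N·m.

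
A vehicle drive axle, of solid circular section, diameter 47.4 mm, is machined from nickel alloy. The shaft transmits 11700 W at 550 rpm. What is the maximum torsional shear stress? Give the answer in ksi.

1.41 ksi

ω = 2π·550/60 = 57.60 rad/s, so T = P/ω = 11700 / 57.60 = 203.1 N·m.
J = πd⁴/32 = π(0.0474)⁴/32 = 4.956×10^-7 m⁴.
τ_max = T·r/J = 203.1 × 0.0237 / 4.956×10^-7 = 9.715×10^6 Pa.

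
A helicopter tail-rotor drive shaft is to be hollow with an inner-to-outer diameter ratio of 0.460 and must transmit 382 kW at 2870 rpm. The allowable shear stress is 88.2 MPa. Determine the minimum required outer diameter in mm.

42.5 mm

ω = 2π·2870/60 = 300.5 rad/s, so T = P/ω = 382×10³ / 300.5 = 1271 N·m.
For a hollow shaft with d_i/d_o = 0.460: τ_max = 16T/(π d_o³ (1−k⁴)), so d_o = [16T/(π τ_allow (1−k⁴))]^(1/3) = [16·1271/(π·8.82×10^7·0.9552)]^(1/3) = 0.04251 m.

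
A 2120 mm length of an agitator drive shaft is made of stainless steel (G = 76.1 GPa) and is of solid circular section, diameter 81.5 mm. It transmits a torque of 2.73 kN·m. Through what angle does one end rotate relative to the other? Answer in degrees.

J = πd⁴/32 = π(0.0815)⁴/32 = 4.331×10^-6 m⁴.
θ = T·L/(G·J) = 2730 × 2.12 / (76.1×10⁹ × 4.331×10^-6) = 0.01756 rad.

1.01°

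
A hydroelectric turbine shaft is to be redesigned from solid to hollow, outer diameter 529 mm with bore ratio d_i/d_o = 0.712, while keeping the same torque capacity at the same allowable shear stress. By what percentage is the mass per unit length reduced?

39.9 %

Equal τ_max and T ⇒ the solid shaft needs d_s³ = d_o³(1−k⁴), so d_s = 529·(1−0.712⁴)^(1/3) = 479.1 mm.
Area ratio A_h/A_s = d_o²(1−k²)/d_s² = (1−k²)/(1−k⁴)^(2/3) = 0.6010.
Mass saving = 1 − 0.6010 = 39.9 %.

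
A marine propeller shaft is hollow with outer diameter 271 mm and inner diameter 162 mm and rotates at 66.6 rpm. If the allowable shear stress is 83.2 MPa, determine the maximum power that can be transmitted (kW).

1980 kW

J = π(d_o⁴ − d_i⁴)/32 = π(0.271⁴ − 0.162⁴)/32 = 4.619×10^-4 m⁴.
T_max = τ_allow·J/r = 8.32×10^7 × 4.619×10^-4 / 0.136 = 283600 N·m.
ω = 2π·66.6/60 = 6.974 rad/s, so P_max = T_max·ω = 1.978×10^6 W.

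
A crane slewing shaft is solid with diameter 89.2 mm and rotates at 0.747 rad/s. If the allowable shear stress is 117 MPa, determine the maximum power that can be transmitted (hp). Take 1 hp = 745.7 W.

16.3 hp

J = πd⁴/32 = π(0.0892)⁴/32 = 6.215×10^-6 m⁴.
T_max = τ_allow·J/r = 1.17×10^8 × 6.215×10^-6 / 0.0446 = 16300 N·m.
ω = 0.747 rad/s, so P_max = T_max·ω = 1.218×10^4 W.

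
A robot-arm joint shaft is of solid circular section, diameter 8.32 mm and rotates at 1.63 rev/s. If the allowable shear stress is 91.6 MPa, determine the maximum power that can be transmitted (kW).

0.106 kW

J = πd⁴/32 = π(0.00832)⁴/32 = 4.704×10^-10 m⁴.
T_max = τ_allow·J/r = 9.16×10^7 × 4.704×10^-10 / 0.00416 = 10.36 N·m.
ω = 2π·1.63 = 10.24 rad/s, so P_max = T_max·ω = 106.1 W.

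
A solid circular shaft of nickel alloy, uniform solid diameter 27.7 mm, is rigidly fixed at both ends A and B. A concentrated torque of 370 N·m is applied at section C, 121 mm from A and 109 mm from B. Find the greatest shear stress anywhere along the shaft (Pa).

With uniform GJ and both ends fixed, compatibility θ_AC = θ_CB gives T_A·a = T_B·b, together with T_A + T_B = T₀.
T_A = T₀·b/(a+b) = 370.0·109/230.0 = 175.3 N·m; T_B = 194.7 N·m.
τ in each portion: τ_AC = 4.20×10^7 Pa, τ_CB = 4.66×10^7 Pa; maximum is in CB.
τ_max = T_CB·r/J = 194.7·0.0138/5.78×10^-8 = 4.664×10^7 Pa.

4.66e7 Pa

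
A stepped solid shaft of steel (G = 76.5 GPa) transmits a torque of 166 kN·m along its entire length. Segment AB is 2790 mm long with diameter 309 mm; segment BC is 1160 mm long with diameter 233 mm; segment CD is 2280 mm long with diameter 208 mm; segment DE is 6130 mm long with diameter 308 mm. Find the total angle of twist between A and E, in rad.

J_AB = π(0.309)⁴/32 = 8.95×10^-4 m⁴; J_BC = π(0.233)⁴/32 = 2.89×10^-4 m⁴; J_CD = π(0.208)⁴/32 = 1.84×10^-4 m⁴; J_DE = π(0.308)⁴/32 = 8.83×10^-4 m⁴.
θ = (T/G)·Σ L_i/J_i = (166000/76.5×10⁹)·(2.79/8.95×10^-4 + 1.16/2.89×10^-4 + 2.28/1.84×10^-4 + 6.13/8.83×10^-4) = 0.05744 rad.

0.0574 rad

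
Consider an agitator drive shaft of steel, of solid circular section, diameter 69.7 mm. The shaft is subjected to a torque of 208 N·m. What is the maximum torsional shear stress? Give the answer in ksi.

0.454 ksi

J = πd⁴/32 = π(0.0697)⁴/32 = 2.317×10^-6 m⁴.
τ_max = T·r/J = 208.0 × 0.0348 / 2.317×10^-6 = 3.128×10^6 Pa.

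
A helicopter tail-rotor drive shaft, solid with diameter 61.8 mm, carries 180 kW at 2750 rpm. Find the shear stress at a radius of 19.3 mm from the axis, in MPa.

8.42 MPa

ω = 2π·2750/60 = 288.0 rad/s, so T = P/ω = 180×10³ / 288.0 = 625.0 N·m.
J = πd⁴/32 = π(0.0618)⁴/32 = 1.432×10^-6 m⁴.
Shear stress varies linearly with radius: τ = T·r/J = 625.0 × 0.0193 / 1.432×10^-6 = 8.424×10^6 Pa.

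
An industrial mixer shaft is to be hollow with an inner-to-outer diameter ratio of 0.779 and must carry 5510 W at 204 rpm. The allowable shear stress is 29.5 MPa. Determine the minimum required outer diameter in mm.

41.3 mm

ω = 2π·204/60 = 21.36 rad/s, so T = P/ω = 5510 / 21.36 = 257.9 N·m.
For a hollow shaft with d_i/d_o = 0.779: τ_max = 16T/(π d_o³ (1−k⁴)), so d_o = [16T/(π τ_allow (1−k⁴))]^(1/3) = [16·257.9/(π·2.95×10^7·0.6317)]^(1/3) = 0.04131 m.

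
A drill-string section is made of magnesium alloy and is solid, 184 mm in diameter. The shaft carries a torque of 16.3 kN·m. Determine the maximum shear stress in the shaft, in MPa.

13.3 MPa

J = πd⁴/32 = π(0.184)⁴/32 = 1.125×10^-4 m⁴.
τ_max = T·r/J = 16300 × 0.0920 / 1.125×10^-4 = 1.333×10^7 Pa.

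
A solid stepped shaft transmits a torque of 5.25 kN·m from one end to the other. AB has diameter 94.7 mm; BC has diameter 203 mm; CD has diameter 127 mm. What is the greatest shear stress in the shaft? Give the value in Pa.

3.15e7 Pa

Under the same torque, τ_max = 16T/(πd³) is largest where d is smallest — segment AB (d = 94.7 mm).
τ_max = 16·5250/(π·(0.0947)³) = 3.148×10^7 Pa.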